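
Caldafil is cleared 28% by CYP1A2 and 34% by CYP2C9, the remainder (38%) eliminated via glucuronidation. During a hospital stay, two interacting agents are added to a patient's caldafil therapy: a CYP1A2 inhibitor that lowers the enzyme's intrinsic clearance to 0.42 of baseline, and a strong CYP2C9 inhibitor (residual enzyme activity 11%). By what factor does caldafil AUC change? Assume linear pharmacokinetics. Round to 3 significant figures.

The CYP1A2 pathway (28% of clearance) is reduced to 0.42× activity: 0.28 × 0.42 = 0.1176.
The CYP2C9 pathway (34% of clearance) falls to 0.11× activity: 0.34 × 0.11 = 0.0374.
Non-CYP routes (38%) are unchanged.
New clearance relative to baseline: 0.1176 + 0.0374 + 0.38 = 0.535.
AUC ∝ 1/CL: fold-change = 1 / 0.535 = 1.87.

1.87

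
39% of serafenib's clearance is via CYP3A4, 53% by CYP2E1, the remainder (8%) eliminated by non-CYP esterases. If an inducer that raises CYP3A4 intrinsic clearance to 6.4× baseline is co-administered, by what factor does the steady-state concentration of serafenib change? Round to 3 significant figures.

CYP3A4: 0.39 × 6.4 = 2.496
CYP2E1: 0.53 (unchanged)
Other: 0.08 (unchanged)
New clearance relative to baseline: 2.496 + 0.53 + 0.08 = 3.106.
Steady-state concentration ratio = CL_old/CL_new = 1 / 3.106 = 0.322.

0.322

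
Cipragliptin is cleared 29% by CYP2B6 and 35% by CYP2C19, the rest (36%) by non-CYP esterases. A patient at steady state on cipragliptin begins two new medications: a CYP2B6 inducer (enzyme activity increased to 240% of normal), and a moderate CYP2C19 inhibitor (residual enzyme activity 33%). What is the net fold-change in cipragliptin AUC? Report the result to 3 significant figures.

0.854

The CYP2B6 pathway (29% of clearance) increases to 2.4× activity: 0.29 × 2.4 = 0.696.
The CYP2C19 pathway (35% of clearance) falls to 0.33× activity: 0.35 × 0.33 = 0.1155.
Non-CYP routes (36%) are unchanged.
CL_new/CL_old = 0.696 + 0.1155 + 0.36 = 1.1715.
Because AUC varies inversely with clearance, the combined effect is 1 / 1.1715 = 0.854.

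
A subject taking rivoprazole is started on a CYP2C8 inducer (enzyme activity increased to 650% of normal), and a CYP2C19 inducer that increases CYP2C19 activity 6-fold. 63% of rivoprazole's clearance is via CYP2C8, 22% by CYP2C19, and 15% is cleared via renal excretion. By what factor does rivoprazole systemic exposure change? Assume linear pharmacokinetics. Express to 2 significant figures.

0.18

The CYP2C8 pathway (63% of clearance) increases to 6.5× activity: 0.63 × 6.5 = 4.095.
The CYP2C19 pathway (22% of clearance) increases to 6× activity: 0.22 × 6 = 1.32.
Non-CYP routes (15%) are unchanged.
CL_new/CL_old = 4.095 + 1.32 + 0.15 = 5.565.
Systemic exposure ∝ 1/CL: fold-change = 1 / 5.565 = 0.18.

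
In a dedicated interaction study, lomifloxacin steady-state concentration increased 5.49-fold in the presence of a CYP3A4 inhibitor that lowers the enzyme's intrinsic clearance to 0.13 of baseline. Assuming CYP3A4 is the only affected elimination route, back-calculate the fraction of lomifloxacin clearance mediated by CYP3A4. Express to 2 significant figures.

0.94

CL'/CL = 1 / 5.49 = 0.1821
0.13·fm + (1 − fm) = 0.1821
fm = (0.1821 − 1) / (0.13 − 1) = 0.94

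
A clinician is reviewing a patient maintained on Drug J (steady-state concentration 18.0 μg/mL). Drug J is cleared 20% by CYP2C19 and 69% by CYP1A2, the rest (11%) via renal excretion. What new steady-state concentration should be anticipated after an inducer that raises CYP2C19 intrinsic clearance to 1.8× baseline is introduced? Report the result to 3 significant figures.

15.5 μg/mL

The CYP2C19 pathway (20% of clearance) increases to 1.8× activity: 0.2 × 1.8 = 0.36.
CYP1A2 (69%) and the residual 11% are unaffected.
New clearance relative to baseline: 0.36 + 0.69 + 0.11 = 1.16.
With dosing unchanged, steady-state concentration scales as 1/CL: 18.0 / 1.16 = 15.5 μg/mL.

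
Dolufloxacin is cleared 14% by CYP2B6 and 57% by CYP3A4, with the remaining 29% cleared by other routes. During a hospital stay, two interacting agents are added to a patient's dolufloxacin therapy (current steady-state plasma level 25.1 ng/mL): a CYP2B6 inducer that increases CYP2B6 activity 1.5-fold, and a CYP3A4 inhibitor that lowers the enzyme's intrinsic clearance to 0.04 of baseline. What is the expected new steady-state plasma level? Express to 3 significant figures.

CYP2B6: 0.14 × 1.5 = 0.21
CYP3A4: 0.57 × 0.04 = 0.0228
Other: 0.29 (unchanged)
CL_new/CL_old = 0.21 + 0.0228 + 0.29 = 0.5228.
Dividing the baseline by the relative clearance: 25.1 / 0.5228 = 48.0 ng/mL.

48.0 ng/mL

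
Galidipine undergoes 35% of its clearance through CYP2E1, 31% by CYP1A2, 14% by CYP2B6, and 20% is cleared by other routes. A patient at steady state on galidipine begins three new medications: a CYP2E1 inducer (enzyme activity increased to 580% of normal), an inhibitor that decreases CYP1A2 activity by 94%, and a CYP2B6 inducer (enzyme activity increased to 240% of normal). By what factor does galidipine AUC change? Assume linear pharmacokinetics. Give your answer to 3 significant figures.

The CYP2E1 pathway (35% of clearance) increases to 5.8× activity: 0.35 × 5.8 = 2.03.
The CYP1A2 pathway (31% of clearance) is reduced to 0.06× activity: 0.31 × 0.06 = 0.0186.
The CYP2B6 pathway (14% of clearance) increases to 2.4× activity: 0.14 × 2.4 = 0.336.
Non-CYP routes (20%) are unchanged.
CL_new/CL_old = 2.03 + 0.0186 + 0.336 + 0.2 = 2.5846.
Because AUC varies inversely with clearance, the combined effect is 1 / 2.5846 = 0.387.

0.387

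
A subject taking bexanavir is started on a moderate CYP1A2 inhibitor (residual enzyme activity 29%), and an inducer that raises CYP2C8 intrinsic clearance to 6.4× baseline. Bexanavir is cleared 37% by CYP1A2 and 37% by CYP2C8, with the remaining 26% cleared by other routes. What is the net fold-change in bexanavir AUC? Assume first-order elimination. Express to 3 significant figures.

CYP1A2: 0.37 × 0.29 = 0.1073
CYP2C8: 0.37 × 6.4 = 2.368
Other: 0.26 (unchanged)
CL_new/CL_old = 0.1073 + 2.368 + 0.26 = 2.7353.
AUC ∝ 1/CL: fold-change = 1 / 2.7353 = 0.366.

0.366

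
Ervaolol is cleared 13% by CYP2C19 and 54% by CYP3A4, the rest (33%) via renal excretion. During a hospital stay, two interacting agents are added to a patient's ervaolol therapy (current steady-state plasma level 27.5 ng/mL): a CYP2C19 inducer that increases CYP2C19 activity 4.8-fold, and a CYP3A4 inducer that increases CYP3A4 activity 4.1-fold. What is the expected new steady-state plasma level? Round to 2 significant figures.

The CYP2C19 pathway (13% of clearance) increases to 4.8× activity: 0.13 × 4.8 = 0.624.
The CYP3A4 pathway (54% of clearance) rises to 4.1× activity: 0.54 × 4.1 = 2.214.
The remaining 33% of clearance is unaffected.
Relative clearance = 0.624 + 2.214 + 0.33 = 3.168.
Dividing the baseline by the relative clearance: 27.5 / 3.168 = 8.7 ng/mL.

8.7 ng/mL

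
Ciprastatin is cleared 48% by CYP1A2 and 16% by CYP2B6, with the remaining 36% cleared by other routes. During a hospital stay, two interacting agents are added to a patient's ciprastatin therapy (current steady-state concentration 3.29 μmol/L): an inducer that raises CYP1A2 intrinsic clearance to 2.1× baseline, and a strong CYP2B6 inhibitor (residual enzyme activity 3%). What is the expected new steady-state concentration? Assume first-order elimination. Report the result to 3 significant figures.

CYP1A2: 0.48 × 2.1 = 1.008
CYP2B6: 0.16 × 0.03 = 0.0048
Other: 0.36 (unchanged)
CL_new/CL_old = 1.008 + 0.0048 + 0.36 = 1.3728.
Dividing the baseline by the relative clearance: 3.29 / 1.3728 = 2.40 μmol/L.

2.40 μmol/L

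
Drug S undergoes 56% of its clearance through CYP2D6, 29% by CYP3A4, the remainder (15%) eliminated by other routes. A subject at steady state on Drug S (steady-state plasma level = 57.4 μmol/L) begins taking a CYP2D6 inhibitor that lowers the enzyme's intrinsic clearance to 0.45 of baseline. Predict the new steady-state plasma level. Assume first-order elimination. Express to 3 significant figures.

CYP2D6: 0.56 × 0.45 = 0.252
CYP3A4: 0.29 (unchanged)
Other: 0.15 (unchanged)
New clearance relative to baseline: 0.252 + 0.29 + 0.15 = 0.692.
New steady-state plasma level = baseline ÷ relative clearance = 57.4 / 0.692 = 82.9 μmol/L.

82.9 μmol/L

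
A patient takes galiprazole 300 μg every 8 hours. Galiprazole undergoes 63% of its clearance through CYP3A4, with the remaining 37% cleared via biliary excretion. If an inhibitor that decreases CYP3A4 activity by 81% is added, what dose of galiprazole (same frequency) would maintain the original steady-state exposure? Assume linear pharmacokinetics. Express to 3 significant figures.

The CYP3A4 pathway (63% of clearance) falls to 0.19× activity: 0.63 × 0.19 = 0.1197.
Non-CYP routes (37%) are unchanged.
CL_new/CL_old = 0.1197 + 0.37 = 0.4897.
To maintain the same steady-state level, dose must scale with clearance: new dose = 300 × 0.4897 = 147 μg.

147 μg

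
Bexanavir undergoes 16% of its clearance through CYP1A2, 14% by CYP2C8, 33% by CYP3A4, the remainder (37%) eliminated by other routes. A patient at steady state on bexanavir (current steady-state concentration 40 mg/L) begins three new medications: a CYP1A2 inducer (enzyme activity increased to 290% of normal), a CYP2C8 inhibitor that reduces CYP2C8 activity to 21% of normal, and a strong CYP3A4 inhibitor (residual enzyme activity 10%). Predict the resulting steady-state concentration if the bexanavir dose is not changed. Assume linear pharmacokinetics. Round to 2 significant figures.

45 mg/L

CYP1A2: 0.16 × 2.9 = 0.464
CYP2C8: 0.14 × 0.21 = 0.0294
CYP3A4: 0.33 × 0.1 = 0.033
Other: 0.37 (unchanged)
New clearance relative to baseline: 0.464 + 0.0294 + 0.033 + 0.37 = 0.8964.
Steady-state concentration ∝ 1/CL: new value = 40 / 0.8964 = 45 mg/L.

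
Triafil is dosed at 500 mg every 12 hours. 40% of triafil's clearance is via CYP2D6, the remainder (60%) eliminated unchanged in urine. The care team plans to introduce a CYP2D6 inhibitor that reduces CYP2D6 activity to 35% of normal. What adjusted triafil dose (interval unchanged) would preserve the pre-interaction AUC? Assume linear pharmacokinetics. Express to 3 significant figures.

The CYP2D6 pathway (40% of clearance) falls to 0.35× activity: 0.4 × 0.35 = 0.14.
Non-CYP routes (60%) are unchanged.
Relative clearance = 0.14 + 0.6 = 0.74.
Css,avg = (dose rate)/CL, so holding Css fixed requires dose ∝ CL: 500 × 0.74 = 370 mg.

370 mg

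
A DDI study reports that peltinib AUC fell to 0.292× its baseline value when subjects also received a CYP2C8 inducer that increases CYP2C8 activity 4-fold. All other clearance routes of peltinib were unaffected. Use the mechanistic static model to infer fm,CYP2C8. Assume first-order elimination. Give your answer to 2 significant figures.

CL'/CL = 1 / 0.292 = 3.425
4·fm + (1 − fm) = 3.425
fm = (3.425 − 1) / (4 − 1) = 0.81

0.81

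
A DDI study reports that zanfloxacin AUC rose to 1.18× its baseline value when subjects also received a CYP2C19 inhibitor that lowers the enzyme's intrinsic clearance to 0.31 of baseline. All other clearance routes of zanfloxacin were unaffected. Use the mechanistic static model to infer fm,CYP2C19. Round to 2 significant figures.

Let x = fm,CYP2C19. Because AUC ∝ 1/CL, relative clearance fell to 1/1.18 = 0.8475.
Setting x·0.31 + (1 − x) = 0.8475 and solving: x = (0.8475 − 1)/(0.31 − 1) = 0.22.

0.22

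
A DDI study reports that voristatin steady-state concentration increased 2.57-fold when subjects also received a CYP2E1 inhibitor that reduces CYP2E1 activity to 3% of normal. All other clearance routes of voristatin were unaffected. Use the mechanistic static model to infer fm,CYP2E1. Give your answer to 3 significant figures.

Call the CYP2E1 fraction fm. After the interaction, CL_new/CL_old = fm × 0.03 + (1 − fm).
Steady-state concentration ratio = 1 / (new CL fraction), so new CL fraction = 1 / 2.57 = 0.3891.
fm × 0.03 + 1 − fm = 0.3891  ⇒  fm × (0.03 − 1) = −0.6109  ⇒  fm = 0.630.

0.630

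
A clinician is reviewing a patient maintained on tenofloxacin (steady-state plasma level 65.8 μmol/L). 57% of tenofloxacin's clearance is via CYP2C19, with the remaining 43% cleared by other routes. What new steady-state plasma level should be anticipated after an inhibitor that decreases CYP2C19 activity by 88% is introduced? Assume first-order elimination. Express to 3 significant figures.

The CYP2C19 pathway (57% of clearance) is reduced to 0.12× activity: 0.57 × 0.12 = 0.0684.
The remaining 43% of clearance is unaffected.
Relative clearance = 0.0684 + 0.43 = 0.4984.
Steady-state plasma level ∝ 1/CL, so new value = 65.8 / 0.4984 = 132 μmol/L.

132 μmol/L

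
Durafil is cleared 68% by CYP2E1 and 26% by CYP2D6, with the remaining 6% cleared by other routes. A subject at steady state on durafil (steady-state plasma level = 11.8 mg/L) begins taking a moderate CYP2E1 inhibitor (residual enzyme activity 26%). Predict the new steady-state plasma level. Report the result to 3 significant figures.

The CYP2E1 pathway (68% of clearance) is reduced to 0.26× activity: 0.68 × 0.26 = 0.1768.
CYP2D6 (26%) and the residual 6% are unaffected.
CL_new/CL_old = 0.1768 + 0.26 + 0.06 = 0.4968.
New steady-state plasma level = baseline ÷ relative clearance = 11.8 / 0.4968 = 23.8 mg/L.

23.8 mg/L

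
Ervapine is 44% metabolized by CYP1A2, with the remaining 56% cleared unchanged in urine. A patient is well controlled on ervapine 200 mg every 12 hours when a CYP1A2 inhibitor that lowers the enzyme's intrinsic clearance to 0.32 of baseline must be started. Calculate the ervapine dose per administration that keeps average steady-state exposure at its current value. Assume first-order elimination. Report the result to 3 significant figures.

The CYP1A2 pathway (44% of clearance) is reduced to 0.32× activity: 0.44 × 0.32 = 0.1408.
The remaining 56% of clearance is unaffected.
Relative clearance = 0.1408 + 0.56 = 0.7008.
Exposure is unchanged when dose changes in proportion to clearance. New dose = 200 mg × 0.7008 = 140 mg.

140 mg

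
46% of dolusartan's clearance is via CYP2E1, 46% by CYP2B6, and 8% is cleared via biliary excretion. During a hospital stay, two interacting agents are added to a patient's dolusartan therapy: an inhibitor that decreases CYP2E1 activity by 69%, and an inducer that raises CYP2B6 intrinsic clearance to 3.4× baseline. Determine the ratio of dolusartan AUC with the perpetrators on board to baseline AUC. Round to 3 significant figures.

0.560

The CYP2E1 pathway (46% of clearance) drops to 0.31× activity: 0.46 × 0.31 = 0.1426.
The CYP2B6 pathway (46% of clearance) rises to 3.4× activity: 0.46 × 3.4 = 1.564.
The remaining 8% of clearance is unaffected.
Relative clearance = 0.1426 + 1.564 + 0.08 = 1.7866.
AUC ∝ 1/CL: fold-change = 1 / 1.7866 = 0.560.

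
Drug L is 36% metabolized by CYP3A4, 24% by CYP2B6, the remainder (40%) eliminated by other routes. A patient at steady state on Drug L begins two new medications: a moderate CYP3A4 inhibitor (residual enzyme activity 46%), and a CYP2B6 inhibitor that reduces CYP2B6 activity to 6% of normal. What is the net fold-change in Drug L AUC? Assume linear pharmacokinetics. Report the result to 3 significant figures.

The CYP3A4 pathway (36% of clearance) drops to 0.46× activity: 0.36 × 0.46 = 0.1656.
The CYP2B6 pathway (24% of clearance) drops to 0.06× activity: 0.24 × 0.06 = 0.0144.
Non-CYP routes (40%) are unchanged.
New clearance relative to baseline: 0.1656 + 0.0144 + 0.4 = 0.58.
Because AUC varies inversely with clearance, the combined effect is 1 / 0.58 = 1.72.

1.72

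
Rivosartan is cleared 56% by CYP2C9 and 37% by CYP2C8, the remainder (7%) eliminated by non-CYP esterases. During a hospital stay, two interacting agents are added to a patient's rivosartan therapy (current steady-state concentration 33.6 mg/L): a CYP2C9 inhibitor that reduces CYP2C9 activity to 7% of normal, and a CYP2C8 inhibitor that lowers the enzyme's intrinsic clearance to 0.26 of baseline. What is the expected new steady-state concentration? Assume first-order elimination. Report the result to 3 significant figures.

The CYP2C9 pathway (56% of clearance) drops to 0.07× activity: 0.56 × 0.07 = 0.0392.
The CYP2C8 pathway (37% of clearance) falls to 0.26× activity: 0.37 × 0.26 = 0.0962.
The remaining 7% of clearance is unaffected.
Relative clearance = 0.0392 + 0.0962 + 0.07 = 0.2054.
New steady-state concentration = 33.6 / 0.2054 = 164 mg/L (concentration scales inversely with clearance).

164 mg/L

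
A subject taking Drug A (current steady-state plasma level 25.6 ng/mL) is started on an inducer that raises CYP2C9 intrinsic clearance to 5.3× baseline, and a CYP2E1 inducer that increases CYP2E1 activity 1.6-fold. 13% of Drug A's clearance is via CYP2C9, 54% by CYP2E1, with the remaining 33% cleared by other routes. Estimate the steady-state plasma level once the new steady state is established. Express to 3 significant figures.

The CYP2C9 pathway (13% of clearance) rises to 5.3× activity: 0.13 × 5.3 = 0.689.
The CYP2E1 pathway (54% of clearance) rises to 1.6× activity: 0.54 × 1.6 = 0.864.
The remaining 33% of clearance is unaffected.
New clearance relative to baseline: 0.689 + 0.864 + 0.33 = 1.883.
New steady-state plasma level = 25.6 / 1.883 = 13.6 ng/mL (concentration scales inversely with clearance).

13.6 ng/mL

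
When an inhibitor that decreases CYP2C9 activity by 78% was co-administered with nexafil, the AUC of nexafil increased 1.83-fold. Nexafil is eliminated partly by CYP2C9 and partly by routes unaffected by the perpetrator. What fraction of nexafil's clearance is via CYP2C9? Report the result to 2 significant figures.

Write x for the fraction cleared via CYP2C9. The observed AUC change means clearance fell to 1/1.83 = 0.5464 of baseline.
Only the CYP2C9 route changed, so 0.5464 = x·0.22 + (1 − x), giving x = 0.58.

0.58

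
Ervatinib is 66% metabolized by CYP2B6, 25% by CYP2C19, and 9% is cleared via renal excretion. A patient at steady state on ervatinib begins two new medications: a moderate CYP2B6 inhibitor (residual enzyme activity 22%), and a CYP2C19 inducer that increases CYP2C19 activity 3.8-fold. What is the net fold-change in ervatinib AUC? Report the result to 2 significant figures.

0.84

The CYP2B6 pathway (66% of clearance) drops to 0.22× activity: 0.66 × 0.22 = 0.1452.
The CYP2C19 pathway (25% of clearance) increases to 3.8× activity: 0.25 × 3.8 = 0.95.
Non-CYP routes (9%) are unchanged.
Relative clearance = 0.1452 + 0.95 + 0.09 = 1.1852.
Net AUC ratio = 1 / 1.1852 = 0.84.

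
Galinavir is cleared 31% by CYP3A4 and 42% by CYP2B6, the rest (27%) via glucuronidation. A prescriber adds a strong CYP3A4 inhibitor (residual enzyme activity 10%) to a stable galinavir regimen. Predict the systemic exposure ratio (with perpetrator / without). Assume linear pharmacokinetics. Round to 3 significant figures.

CYP3A4: 0.31 × 0.1 = 0.031
CYP2B6: 0.42 (unchanged)
Other: 0.27 (unchanged)
New clearance relative to baseline: 0.031 + 0.42 + 0.27 = 0.721.
Systemic exposure ratio = CL_old/CL_new = 1 / 0.721 = 1.39.

1.39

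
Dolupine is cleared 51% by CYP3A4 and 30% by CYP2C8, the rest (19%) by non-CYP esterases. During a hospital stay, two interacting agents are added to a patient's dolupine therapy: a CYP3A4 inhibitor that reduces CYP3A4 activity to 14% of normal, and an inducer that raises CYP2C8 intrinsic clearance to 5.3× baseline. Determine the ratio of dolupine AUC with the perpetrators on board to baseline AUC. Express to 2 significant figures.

0.54

The CYP3A4 pathway (51% of clearance) is reduced to 0.14× activity: 0.51 × 0.14 = 0.0714.
The CYP2C8 pathway (30% of clearance) is boosted to 5.3× activity: 0.3 × 5.3 = 1.59.
The remaining 19% of clearance is unaffected.
CL_new/CL_old = 0.0714 + 1.59 + 0.19 = 1.8514.
Net AUC ratio = 1 / 1.8514 = 0.54.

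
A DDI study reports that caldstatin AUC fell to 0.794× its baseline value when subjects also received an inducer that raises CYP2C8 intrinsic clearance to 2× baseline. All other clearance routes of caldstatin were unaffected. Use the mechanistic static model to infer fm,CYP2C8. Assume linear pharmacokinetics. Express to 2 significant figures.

CL'/CL = 1 / 0.794 = 1.259
2·fm + (1 − fm) = 1.259
fm = (1.259 − 1) / (2 − 1) = 0.26

0.26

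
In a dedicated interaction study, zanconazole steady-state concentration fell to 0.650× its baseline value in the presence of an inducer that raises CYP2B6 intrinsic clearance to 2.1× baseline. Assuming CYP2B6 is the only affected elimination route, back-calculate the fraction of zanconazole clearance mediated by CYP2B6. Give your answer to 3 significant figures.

0.490

CL'/CL = 1 / 0.650 = 1.538
2.1·fm + (1 − fm) = 1.538
fm = (1.538 − 1) / (2.1 − 1) = 0.490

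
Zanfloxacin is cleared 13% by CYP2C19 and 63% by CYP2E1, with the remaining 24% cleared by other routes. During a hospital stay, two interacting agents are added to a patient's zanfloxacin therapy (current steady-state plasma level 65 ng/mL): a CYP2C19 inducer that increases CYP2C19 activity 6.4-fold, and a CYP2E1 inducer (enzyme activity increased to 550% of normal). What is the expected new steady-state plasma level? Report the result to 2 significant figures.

14 ng/mL

CYP2C19: 0.13 × 6.4 = 0.832
CYP2E1: 0.63 × 5.5 = 3.465
Other: 0.24 (unchanged)
Relative clearance = 0.832 + 3.465 + 0.24 = 4.537.
New steady-state plasma level = 65 / 4.537 = 14 ng/mL (concentration scales inversely with clearance).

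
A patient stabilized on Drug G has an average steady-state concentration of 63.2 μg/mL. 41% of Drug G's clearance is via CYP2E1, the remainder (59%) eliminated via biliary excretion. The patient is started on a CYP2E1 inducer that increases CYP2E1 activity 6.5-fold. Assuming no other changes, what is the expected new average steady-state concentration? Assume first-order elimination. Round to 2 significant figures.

19 μg/mL

The CYP2E1 pathway (41% of clearance) is boosted to 6.5× activity: 0.41 × 6.5 = 2.665.
The remaining 59% of clearance is unaffected.
CL_new/CL_old = 2.665 + 0.59 = 3.255.
New average steady-state concentration = baseline ÷ relative clearance = 63.2 / 3.255 = 19 μg/mL.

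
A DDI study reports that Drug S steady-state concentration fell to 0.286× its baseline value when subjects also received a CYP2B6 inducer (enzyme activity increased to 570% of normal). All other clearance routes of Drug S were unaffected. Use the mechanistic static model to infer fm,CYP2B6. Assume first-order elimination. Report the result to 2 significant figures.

CL'/CL = 1 / 0.286 = 3.497
5.7·fm + (1 − fm) = 3.497
fm = (3.497 − 1) / (5.7 − 1) = 0.53

0.53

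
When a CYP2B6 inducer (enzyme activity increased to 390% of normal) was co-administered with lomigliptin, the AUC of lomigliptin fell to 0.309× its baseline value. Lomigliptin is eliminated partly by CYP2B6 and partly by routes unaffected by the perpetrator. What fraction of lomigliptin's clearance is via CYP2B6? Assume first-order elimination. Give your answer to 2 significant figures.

0.77

Call the CYP2B6 fraction fm. After the interaction, CL_new/CL_old = fm × 3.9 + (1 − fm).
AUC ratio = 1 / (new CL fraction), so new CL fraction = 1 / 0.309 = 3.236.
fm × 3.9 + 1 − fm = 3.236  ⇒  fm × (3.9 − 1) = 2.236  ⇒  fm = 0.77.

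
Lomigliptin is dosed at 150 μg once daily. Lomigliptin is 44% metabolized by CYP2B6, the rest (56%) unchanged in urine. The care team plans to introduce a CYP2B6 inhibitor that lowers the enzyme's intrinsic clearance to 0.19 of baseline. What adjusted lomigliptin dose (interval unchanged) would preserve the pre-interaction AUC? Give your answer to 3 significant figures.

96.5 μg

CYP2B6: 0.44 × 0.19 = 0.0836
Other: 0.56 (unchanged)
Relative clearance = 0.0836 + 0.56 = 0.6436.
Exposure is unchanged when dose changes in proportion to clearance. New dose = 150 μg × 0.6436 = 96.5 μg.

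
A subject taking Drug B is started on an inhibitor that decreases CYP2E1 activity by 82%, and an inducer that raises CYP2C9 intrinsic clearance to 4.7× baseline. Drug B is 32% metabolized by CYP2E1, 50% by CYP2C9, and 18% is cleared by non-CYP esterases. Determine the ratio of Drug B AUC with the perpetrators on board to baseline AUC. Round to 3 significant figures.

The CYP2E1 pathway (32% of clearance) falls to 0.18× activity: 0.32 × 0.18 = 0.0576.
The CYP2C9 pathway (50% of clearance) rises to 4.7× activity: 0.5 × 4.7 = 2.35.
The remaining 18% of clearance is unaffected.
CL_new/CL_old = 0.0576 + 2.35 + 0.18 = 2.5876.
AUC ∝ 1/CL: fold-change = 1 / 2.5876 = 0.386.

0.386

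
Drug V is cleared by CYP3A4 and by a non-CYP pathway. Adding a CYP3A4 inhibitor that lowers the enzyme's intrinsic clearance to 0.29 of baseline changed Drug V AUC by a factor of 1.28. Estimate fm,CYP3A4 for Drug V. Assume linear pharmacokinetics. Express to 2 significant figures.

Let x = fm,CYP3A4. Because AUC ∝ 1/CL, relative clearance fell to 1/1.28 = 0.7812.
Only the CYP3A4 route changed, so 0.7812 = x·0.29 + (1 − x), giving x = 0.31.

0.31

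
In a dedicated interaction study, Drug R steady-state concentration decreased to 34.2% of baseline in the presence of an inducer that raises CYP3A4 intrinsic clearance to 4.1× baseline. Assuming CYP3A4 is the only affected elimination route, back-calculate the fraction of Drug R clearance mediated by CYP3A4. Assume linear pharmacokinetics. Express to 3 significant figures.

Let fm be the CYP3A4 fraction. New clearance relative to baseline = fm × 4.1 + (1 − fm).
Steady-state concentration ratio = 1 / (new CL fraction), so new CL fraction = 1 / 0.342 = 2.924.
fm × 4.1 + 1 − fm = 2.924  ⇒  fm × (4.1 − 1) = 1.924  ⇒  fm = 0.621.

0.621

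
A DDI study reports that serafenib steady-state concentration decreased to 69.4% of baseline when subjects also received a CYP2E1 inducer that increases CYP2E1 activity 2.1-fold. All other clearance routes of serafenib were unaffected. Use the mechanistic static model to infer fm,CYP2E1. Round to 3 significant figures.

0.401

CL'/CL = 1 / 0.694 = 1.441
2.1·fm + (1 − fm) = 1.441
fm = (1.441 − 1) / (2.1 − 1) = 0.401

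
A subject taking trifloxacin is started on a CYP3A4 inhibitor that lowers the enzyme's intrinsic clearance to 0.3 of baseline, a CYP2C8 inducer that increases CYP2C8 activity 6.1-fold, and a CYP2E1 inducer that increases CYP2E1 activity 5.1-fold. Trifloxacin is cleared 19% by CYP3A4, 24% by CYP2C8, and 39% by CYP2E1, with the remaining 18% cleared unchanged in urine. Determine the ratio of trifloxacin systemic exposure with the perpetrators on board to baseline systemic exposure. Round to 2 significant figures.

The CYP3A4 pathway (19% of clearance) falls to 0.3× activity: 0.19 × 0.3 = 0.057.
The CYP2C8 pathway (24% of clearance) is boosted to 6.1× activity: 0.24 × 6.1 = 1.464.
The CYP2E1 pathway (39% of clearance) is boosted to 5.1× activity: 0.39 × 5.1 = 1.989.
The remaining 18% of clearance is unaffected.
Relative clearance = 0.057 + 1.464 + 1.989 + 0.18 = 3.69.
Because systemic exposure varies inversely with clearance, the combined effect is 1 / 3.69 = 0.27.

0.27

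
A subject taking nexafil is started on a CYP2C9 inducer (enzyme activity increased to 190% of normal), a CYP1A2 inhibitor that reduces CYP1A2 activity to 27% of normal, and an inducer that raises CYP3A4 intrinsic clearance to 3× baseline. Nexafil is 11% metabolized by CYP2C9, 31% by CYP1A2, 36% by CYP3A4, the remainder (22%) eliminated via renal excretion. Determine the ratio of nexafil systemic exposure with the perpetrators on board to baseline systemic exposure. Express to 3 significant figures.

The CYP2C9 pathway (11% of clearance) is boosted to 1.9× activity: 0.11 × 1.9 = 0.209.
The CYP1A2 pathway (31% of clearance) falls to 0.27× activity: 0.31 × 0.27 = 0.0837.
The CYP3A4 pathway (36% of clearance) is boosted to 3× activity: 0.36 × 3 = 1.08.
Non-CYP routes (22%) are unchanged.
CL_new/CL_old = 0.209 + 0.0837 + 1.08 + 0.22 = 1.5927.
Net systemic exposure ratio = 1 / 1.5927 = 0.628.

0.628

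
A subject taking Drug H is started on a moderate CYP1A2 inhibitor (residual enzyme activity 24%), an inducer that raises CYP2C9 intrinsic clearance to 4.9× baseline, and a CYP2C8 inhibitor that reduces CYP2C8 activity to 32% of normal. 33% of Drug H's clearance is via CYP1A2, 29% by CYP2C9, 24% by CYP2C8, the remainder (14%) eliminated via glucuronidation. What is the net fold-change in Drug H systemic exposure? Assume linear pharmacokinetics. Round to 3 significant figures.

0.582

The CYP1A2 pathway (33% of clearance) drops to 0.24× activity: 0.33 × 0.24 = 0.0792.
The CYP2C9 pathway (29% of clearance) rises to 4.9× activity: 0.29 × 4.9 = 1.421.
The CYP2C8 pathway (24% of clearance) drops to 0.32× activity: 0.24 × 0.32 = 0.0768.
The remaining 14% of clearance is unaffected.
Relative clearance = 0.0792 + 1.421 + 0.0768 + 0.14 = 1.717.
Systemic exposure ∝ 1/CL: fold-change = 1 / 1.717 = 0.582.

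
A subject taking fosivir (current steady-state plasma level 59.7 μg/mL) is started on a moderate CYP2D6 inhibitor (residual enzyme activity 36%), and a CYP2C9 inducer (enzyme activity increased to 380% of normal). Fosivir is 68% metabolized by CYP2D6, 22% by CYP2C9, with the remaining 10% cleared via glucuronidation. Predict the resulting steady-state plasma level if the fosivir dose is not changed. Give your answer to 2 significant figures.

CYP2D6: 0.68 × 0.36 = 0.2448
CYP2C9: 0.22 × 3.8 = 0.836
Other: 0.1 (unchanged)
CL_new/CL_old = 0.2448 + 0.836 + 0.1 = 1.1808.
New steady-state plasma level = 59.7 / 1.1808 = 51 μg/mL (concentration scales inversely with clearance).

51 μg/mL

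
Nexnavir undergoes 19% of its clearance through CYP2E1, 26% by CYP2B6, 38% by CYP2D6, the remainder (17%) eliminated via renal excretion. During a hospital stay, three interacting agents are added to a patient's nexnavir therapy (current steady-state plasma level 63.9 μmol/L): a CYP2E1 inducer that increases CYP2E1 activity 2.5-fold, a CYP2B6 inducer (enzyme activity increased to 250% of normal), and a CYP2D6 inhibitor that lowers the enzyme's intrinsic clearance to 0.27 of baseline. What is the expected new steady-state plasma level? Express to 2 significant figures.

CYP2E1: 0.19 × 2.5 = 0.475
CYP2B6: 0.26 × 2.5 = 0.65
CYP2D6: 0.38 × 0.27 = 0.1026
Other: 0.17 (unchanged)
Relative clearance = 0.475 + 0.65 + 0.1026 + 0.17 = 1.3976.
New steady-state plasma level = 63.9 / 1.3976 = 46 μmol/L (concentration scales inversely with clearance).

46 μmol/L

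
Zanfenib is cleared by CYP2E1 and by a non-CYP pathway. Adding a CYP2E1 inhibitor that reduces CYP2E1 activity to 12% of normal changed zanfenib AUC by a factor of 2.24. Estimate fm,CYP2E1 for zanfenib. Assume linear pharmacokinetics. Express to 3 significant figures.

CL'/CL = 1 / 2.24 = 0.4464
0.12·fm + (1 − fm) = 0.4464
fm = (0.4464 − 1) / (0.12 − 1) = 0.629

0.629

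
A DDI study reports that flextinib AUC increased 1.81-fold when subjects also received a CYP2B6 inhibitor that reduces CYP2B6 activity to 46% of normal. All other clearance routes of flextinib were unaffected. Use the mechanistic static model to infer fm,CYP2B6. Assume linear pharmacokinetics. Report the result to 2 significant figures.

Let fm be the CYP2B6 fraction. New clearance relative to baseline = fm × 0.46 + (1 − fm).
AUC ratio = 1 / (new CL fraction), so new CL fraction = 1 / 1.81 = 0.5525.
fm × 0.46 + 1 − fm = 0.5525  ⇒  fm × (0.46 − 1) = −0.4475  ⇒  fm = 0.83.

0.83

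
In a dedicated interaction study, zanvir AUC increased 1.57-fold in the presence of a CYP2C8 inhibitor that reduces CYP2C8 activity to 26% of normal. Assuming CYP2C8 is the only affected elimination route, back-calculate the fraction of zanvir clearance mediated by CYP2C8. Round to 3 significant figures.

0.491

Let x = fm,CYP2C8. Because AUC ∝ 1/CL, relative clearance fell to 1/1.57 = 0.6369.
Only the CYP2C8 route changed, so 0.6369 = x·0.26 + (1 − x), giving x = 0.491.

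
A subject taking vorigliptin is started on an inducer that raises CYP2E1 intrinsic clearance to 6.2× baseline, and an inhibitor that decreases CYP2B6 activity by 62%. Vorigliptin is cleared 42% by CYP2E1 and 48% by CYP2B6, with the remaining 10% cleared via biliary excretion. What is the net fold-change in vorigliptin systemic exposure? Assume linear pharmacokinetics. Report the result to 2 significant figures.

The CYP2E1 pathway (42% of clearance) rises to 6.2× activity: 0.42 × 6.2 = 2.604.
The CYP2B6 pathway (48% of clearance) falls to 0.38× activity: 0.48 × 0.38 = 0.1824.
Non-CYP routes (10%) are unchanged.
CL_new/CL_old = 2.604 + 0.1824 + 0.1 = 2.8864.
Net systemic exposure ratio = 1 / 2.8864 = 0.35.

0.35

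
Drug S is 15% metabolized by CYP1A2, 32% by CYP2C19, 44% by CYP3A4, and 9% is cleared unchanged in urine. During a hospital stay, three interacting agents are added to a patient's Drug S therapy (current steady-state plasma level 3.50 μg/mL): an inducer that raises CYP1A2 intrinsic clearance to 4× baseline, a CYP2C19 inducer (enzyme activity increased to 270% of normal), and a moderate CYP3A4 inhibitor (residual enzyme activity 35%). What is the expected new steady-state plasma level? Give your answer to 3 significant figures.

CYP1A2: 0.15 × 4 = 0.6
CYP2C19: 0.32 × 2.7 = 0.864
CYP3A4: 0.44 × 0.35 = 0.154
Other: 0.09 (unchanged)
CL_new/CL_old = 0.6 + 0.864 + 0.154 + 0.09 = 1.708.
Steady-state plasma level ∝ 1/CL: new value = 3.50 / 1.708 = 2.05 μg/mL.

2.05 μg/mL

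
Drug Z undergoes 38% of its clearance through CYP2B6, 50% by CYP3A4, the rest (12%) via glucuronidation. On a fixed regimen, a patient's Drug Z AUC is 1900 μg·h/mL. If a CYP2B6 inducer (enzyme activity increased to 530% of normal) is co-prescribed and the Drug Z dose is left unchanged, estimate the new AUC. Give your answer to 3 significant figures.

721 μg·h/mL

The CYP2B6 pathway (38% of clearance) increases to 5.3× activity: 0.38 × 5.3 = 2.014.
CYP3A4 (50%) and the residual 12% are unaffected.
Relative clearance = 2.014 + 0.5 + 0.12 = 2.634.
New AUC = baseline ÷ relative clearance = 1900 / 2.634 = 721 μg·h/mL.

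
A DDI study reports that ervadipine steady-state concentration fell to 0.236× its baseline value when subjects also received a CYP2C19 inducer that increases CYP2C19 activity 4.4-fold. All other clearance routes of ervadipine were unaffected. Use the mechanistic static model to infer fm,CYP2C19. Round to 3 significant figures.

0.952

CL'/CL = 1 / 0.236 = 4.237
4.4·fm + (1 − fm) = 4.237
fm = (4.237 − 1) / (4.4 − 1) = 0.952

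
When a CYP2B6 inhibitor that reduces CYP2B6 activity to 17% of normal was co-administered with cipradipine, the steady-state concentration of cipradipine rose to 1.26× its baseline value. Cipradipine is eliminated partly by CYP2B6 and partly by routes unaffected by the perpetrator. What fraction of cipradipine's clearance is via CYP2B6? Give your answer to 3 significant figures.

CL'/CL = 1 / 1.26 = 0.7937
0.17·fm + (1 − fm) = 0.7937
fm = (0.7937 − 1) / (0.17 − 1) = 0.249

0.249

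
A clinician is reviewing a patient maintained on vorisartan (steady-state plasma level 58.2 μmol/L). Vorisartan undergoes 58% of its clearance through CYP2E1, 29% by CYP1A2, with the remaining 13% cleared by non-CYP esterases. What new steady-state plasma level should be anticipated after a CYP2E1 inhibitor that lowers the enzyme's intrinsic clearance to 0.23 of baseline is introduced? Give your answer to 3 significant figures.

The CYP2E1 pathway (58% of clearance) drops to 0.23× activity: 0.58 × 0.23 = 0.1334.
CYP1A2 (29%) and the residual 13% are unaffected.
New clearance relative to baseline: 0.1334 + 0.29 + 0.13 = 0.5534.
With dosing unchanged, steady-state plasma level scales as 1/CL: 58.2 / 0.5534 = 105 μmol/L.

105 μmol/L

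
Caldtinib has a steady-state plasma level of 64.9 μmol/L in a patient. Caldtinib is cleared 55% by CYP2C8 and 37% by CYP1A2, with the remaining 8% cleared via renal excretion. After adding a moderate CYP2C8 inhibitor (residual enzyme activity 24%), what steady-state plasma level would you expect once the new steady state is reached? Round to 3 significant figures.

112 μmol/L

The CYP2C8 pathway (55% of clearance) is reduced to 0.24× activity: 0.55 × 0.24 = 0.132.
CYP1A2 (37%) and the residual 8% are unaffected.
New clearance relative to baseline: 0.132 + 0.37 + 0.08 = 0.582.
With dosing unchanged, steady-state plasma level scales as 1/CL: 64.9 / 0.582 = 112 μmol/L.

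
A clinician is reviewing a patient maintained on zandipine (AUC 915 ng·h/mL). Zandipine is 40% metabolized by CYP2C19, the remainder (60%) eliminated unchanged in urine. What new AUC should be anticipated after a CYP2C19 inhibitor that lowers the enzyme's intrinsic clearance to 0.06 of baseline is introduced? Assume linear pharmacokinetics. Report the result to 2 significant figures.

1.5 × 10³ ng·h/mL

The CYP2C19 pathway (40% of clearance) falls to 0.06× activity: 0.4 × 0.06 = 0.024.
Non-CYP routes (60%) are unchanged.
Relative clearance = 0.024 + 0.6 = 0.624.
New AUC = baseline ÷ relative clearance = 915 / 0.624 = 1.5 × 10³ ng·h/mL.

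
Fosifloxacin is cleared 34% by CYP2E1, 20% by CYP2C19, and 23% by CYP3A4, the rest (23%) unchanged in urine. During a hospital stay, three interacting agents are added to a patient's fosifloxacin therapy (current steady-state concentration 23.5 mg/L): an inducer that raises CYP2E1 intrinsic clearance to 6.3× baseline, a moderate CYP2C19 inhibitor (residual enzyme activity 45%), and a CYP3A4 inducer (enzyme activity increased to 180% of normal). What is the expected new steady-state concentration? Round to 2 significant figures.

The CYP2E1 pathway (34% of clearance) rises to 6.3× activity: 0.34 × 6.3 = 2.142.
The CYP2C19 pathway (20% of clearance) drops to 0.45× activity: 0.2 × 0.45 = 0.09.
The CYP3A4 pathway (23% of clearance) increases to 1.8× activity: 0.23 × 1.8 = 0.414.
Non-CYP routes (23%) are unchanged.
CL_new/CL_old = 2.142 + 0.09 + 0.414 + 0.23 = 2.876.
Dividing the baseline by the relative clearance: 23.5 / 2.876 = 8.2 mg/L.

8.2 mg/L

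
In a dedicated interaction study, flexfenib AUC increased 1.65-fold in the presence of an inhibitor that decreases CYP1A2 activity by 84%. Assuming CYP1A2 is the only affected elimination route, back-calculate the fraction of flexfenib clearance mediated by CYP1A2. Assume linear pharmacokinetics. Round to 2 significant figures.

0.47

Let fm be the CYP1A2 fraction. New clearance relative to baseline = fm × 0.16 + (1 − fm).
AUC ratio = 1 / (new CL fraction), so new CL fraction = 1 / 1.65 = 0.6061.
fm × 0.16 + 1 − fm = 0.6061  ⇒  fm × (0.16 − 1) = −0.3939  ⇒  fm = 0.47.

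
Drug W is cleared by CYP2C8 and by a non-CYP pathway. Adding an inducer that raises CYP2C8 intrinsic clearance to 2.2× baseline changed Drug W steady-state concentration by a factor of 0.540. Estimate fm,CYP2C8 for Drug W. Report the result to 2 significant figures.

0.71

Write x for the fraction cleared via CYP2C8. The observed steady-state concentration change means clearance rose to 1/0.540 = 1.852 of baseline.
Setting x·2.2 + (1 − x) = 1.852 and solving: x = (1.852 − 1)/(2.2 − 1) = 0.71.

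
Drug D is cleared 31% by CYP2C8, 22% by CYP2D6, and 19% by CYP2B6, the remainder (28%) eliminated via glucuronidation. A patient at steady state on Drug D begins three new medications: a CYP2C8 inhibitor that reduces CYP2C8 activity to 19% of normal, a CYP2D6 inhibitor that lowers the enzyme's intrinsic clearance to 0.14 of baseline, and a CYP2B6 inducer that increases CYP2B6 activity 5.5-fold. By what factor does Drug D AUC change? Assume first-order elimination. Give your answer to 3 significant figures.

The CYP2C8 pathway (31% of clearance) drops to 0.19× activity: 0.31 × 0.19 = 0.0589.
The CYP2D6 pathway (22% of clearance) falls to 0.14× activity: 0.22 × 0.14 = 0.0308.
The CYP2B6 pathway (19% of clearance) increases to 5.5× activity: 0.19 × 5.5 = 1.045.
Non-CYP routes (28%) are unchanged.
CL_new/CL_old = 0.0589 + 0.0308 + 1.045 + 0.28 = 1.4147.
Because AUC varies inversely with clearance, the combined effect is 1 / 1.4147 = 0.707.

0.707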